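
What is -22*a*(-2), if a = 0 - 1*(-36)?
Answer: 1584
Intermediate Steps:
a = 36 (a = 0 + 36 = 36)
-22*a*(-2) = -22*36*(-2) = -792*(-2) = 1584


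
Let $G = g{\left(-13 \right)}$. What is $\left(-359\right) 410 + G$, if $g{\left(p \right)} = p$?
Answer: $-147203$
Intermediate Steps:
$G = -13$
$\left(-359\right) 410 + G = \left(-359\right) 410 - 13 = -147190 - 13 = -147203$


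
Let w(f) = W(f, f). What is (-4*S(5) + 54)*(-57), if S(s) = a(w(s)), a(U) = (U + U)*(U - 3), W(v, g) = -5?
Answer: 15162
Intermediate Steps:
w(f) = -5
a(U) = 2*U*(-3 + U) (a(U) = (2*U)*(-3 + U) = 2*U*(-3 + U))
S(s) = 80 (S(s) = 2*(-5)*(-3 - 5) = 2*(-5)*(-8) = 80)
(-4*S(5) + 54)*(-57) = (-4*80 + 54)*(-57) = (-320 + 54)*(-57) = -266*(-57) = 15162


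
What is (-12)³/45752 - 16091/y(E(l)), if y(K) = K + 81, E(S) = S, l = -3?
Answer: -92041277/446082 ≈ -206.33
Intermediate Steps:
y(K) = 81 + K
(-12)³/45752 - 16091/y(E(l)) = (-12)³/45752 - 16091/(81 - 3) = -1728*1/45752 - 16091/78 = -216/5719 - 16091*1/78 = -216/5719 - 16091/78 = -92041277/446082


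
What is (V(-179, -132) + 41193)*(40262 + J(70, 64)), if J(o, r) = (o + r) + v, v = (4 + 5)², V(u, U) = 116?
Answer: 1672064393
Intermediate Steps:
v = 81 (v = 9² = 81)
J(o, r) = 81 + o + r (J(o, r) = (o + r) + 81 = 81 + o + r)
(V(-179, -132) + 41193)*(40262 + J(70, 64)) = (116 + 41193)*(40262 + (81 + 70 + 64)) = 41309*(40262 + 215) = 41309*40477 = 1672064393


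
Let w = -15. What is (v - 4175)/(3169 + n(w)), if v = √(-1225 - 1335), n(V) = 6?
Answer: -167/127 + 16*I*√10/3175 ≈ -1.315 + 0.015936*I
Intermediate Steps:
v = 16*I*√10 (v = √(-2560) = 16*I*√10 ≈ 50.596*I)
(v - 4175)/(3169 + n(w)) = (16*I*√10 - 4175)/(3169 + 6) = (-4175 + 16*I*√10)/3175 = (-4175 + 16*I*√10)*(1/3175) = -167/127 + 16*I*√10/3175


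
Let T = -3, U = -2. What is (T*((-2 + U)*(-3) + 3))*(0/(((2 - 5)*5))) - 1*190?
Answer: -190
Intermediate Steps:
(T*((-2 + U)*(-3) + 3))*(0/(((2 - 5)*5))) - 1*190 = (-3*((-2 - 2)*(-3) + 3))*(0/(((2 - 5)*5))) - 1*190 = (-3*(-4*(-3) + 3))*(0/((-3*5))) - 190 = (-3*(12 + 3))*(0/(-15)) - 190 = (-3*15)*(0*(-1/15)) - 190 = -45*0 - 190 = 0 - 190 = -190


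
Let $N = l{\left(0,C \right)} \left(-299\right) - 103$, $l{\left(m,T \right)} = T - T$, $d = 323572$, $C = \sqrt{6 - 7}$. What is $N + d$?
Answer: $323469$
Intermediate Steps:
$C = i$ ($C = \sqrt{-1} = i \approx 1.0 i$)
$l{\left(m,T \right)} = 0$
$N = -103$ ($N = 0 \left(-299\right) - 103 = 0 - 103 = -103$)
$N + d = -103 + 323572 = 323469$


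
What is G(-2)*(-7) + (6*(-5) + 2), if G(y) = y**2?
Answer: -56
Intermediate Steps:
G(-2)*(-7) + (6*(-5) + 2) = (-2)**2*(-7) + (6*(-5) + 2) = 4*(-7) + (-30 + 2) = -28 - 28 = -56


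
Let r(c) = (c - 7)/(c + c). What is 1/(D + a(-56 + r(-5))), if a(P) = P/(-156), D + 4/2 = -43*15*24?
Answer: -390/6037843 ≈ -6.4593e-5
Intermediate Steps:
r(c) = (-7 + c)/(2*c) (r(c) = (-7 + c)/((2*c)) = (-7 + c)*(1/(2*c)) = (-7 + c)/(2*c))
D = -15482 (D = -2 - 43*15*24 = -2 - 645*24 = -2 - 15480 = -15482)
a(P) = -P/156 (a(P) = P*(-1/156) = -P/156)
1/(D + a(-56 + r(-5))) = 1/(-15482 - (-56 + (½)*(-7 - 5)/(-5))/156) = 1/(-15482 - (-56 + (½)*(-⅕)*(-12))/156) = 1/(-15482 - (-56 + 6/5)/156) = 1/(-15482 - 1/156*(-274/5)) = 1/(-15482 + 137/390) = 1/(-6037843/390) = -390/6037843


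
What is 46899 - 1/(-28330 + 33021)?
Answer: 220003208/4691 ≈ 46899.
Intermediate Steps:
46899 - 1/(-28330 + 33021) = 46899 - 1/4691 = 220003208/4691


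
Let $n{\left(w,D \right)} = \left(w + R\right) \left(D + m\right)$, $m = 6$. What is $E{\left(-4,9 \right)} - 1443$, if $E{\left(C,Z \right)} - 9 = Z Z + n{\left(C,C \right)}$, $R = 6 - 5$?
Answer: $-1359$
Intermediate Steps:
$R = 1$
$n{\left(w,D \right)} = \left(1 + w\right) \left(6 + D\right)$ ($n{\left(w,D \right)} = \left(w + 1\right) \left(D + 6\right) = \left(1 + w\right) \left(6 + D\right)$)
$E{\left(C,Z \right)} = 15 + C^{2} + Z^{2} + 7 C$ ($E{\left(C,Z \right)} = 9 + \left(Z Z + \left(6 + C + 6 C + C C\right)\right) = 9 + \left(Z^{2} + \left(6 + C + 6 C + C^{2}\right)\right) = 9 + \left(Z^{2} + \left(6 + C^{2} + 7 C\right)\right) = 9 + \left(6 + C^{2} + Z^{2} + 7 C\right) = 15 + C^{2} + Z^{2} + 7 C$)
$E{\left(-4,9 \right)} - 1443 = \left(15 + \left(-4\right)^{2} + 9^{2} + 7 \left(-4\right)\right) - 1443 = \left(15 + 16 + 81 - 28\right) - 1443 = 84 - 1443 = -1359$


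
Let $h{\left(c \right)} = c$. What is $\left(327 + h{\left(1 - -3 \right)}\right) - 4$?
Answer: $327$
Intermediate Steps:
$\left(327 + h{\left(1 - -3 \right)}\right) - 4 = \left(327 + \left(1 - -3\right)\right) - 4 = \left(327 + \left(1 + 3\right)\right) - 4 = \left(327 + 4\right) - 4 = 331 - 4 = 327$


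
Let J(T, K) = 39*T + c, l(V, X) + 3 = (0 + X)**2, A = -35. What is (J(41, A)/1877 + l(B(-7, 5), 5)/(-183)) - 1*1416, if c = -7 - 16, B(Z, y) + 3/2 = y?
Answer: -486136142/343491 ≈ -1415.3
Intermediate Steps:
B(Z, y) = -3/2 + y
l(V, X) = -3 + X**2 (l(V, X) = -3 + (0 + X)**2 = -3 + X**2)
c = -23
J(T, K) = -23 + 39*T (J(T, K) = 39*T - 23 = -23 + 39*T)
(J(41, A)/1877 + l(B(-7, 5), 5)/(-183)) - 1*1416 = ((-23 + 39*41)/1877 + (-3 + 5**2)/(-183)) - 1*1416 = ((-23 + 1599)*(1/1877) + (-3 + 25)*(-1/183)) - 1416 = (1576*(1/1877) + 22*(-1/183)) - 1416 = (1576/1877 - 22/183) - 1416 = 247114/343491 - 1416 = -486136142/343491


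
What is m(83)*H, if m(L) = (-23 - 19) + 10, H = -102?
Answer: 3264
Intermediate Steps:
m(L) = -32 (m(L) = -42 + 10 = -32)
m(83)*H = -32*(-102) = 3264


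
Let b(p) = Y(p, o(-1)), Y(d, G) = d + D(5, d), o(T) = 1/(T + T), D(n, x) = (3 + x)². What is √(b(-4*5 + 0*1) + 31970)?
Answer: √32239 ≈ 179.55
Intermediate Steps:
o(T) = 1/(2*T)
Y(d, G) = d + (3 + d)²
b(p) = p + (3 + p)²
√(b(-4*5 + 0*1) + 31970) = √(((-4*5 + 0*1) + (3 + (-4*5 + 0*1))²) + 31970) = √(((-20 + 0) + (3 + (-20 + 0))²) + 31970) = √((-20 + (3 - 20)²) + 31970) = √((-20 + (-17)²) + 31970) = √((-20 + 289) + 31970) = √(269 + 31970) = √32239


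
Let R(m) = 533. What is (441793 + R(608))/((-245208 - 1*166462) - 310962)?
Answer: -221163/361316 ≈ -0.61210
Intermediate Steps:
(441793 + R(608))/((-245208 - 1*166462) - 310962) = (441793 + 533)/((-245208 - 1*166462) - 310962) = 442326/((-245208 - 166462) - 310962) = 442326/(-411670 - 310962) = 442326/(-722632) = 442326*(-1/722632) = -221163/361316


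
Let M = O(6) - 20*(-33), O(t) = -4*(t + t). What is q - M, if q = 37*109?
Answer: 3421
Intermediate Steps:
O(t) = -8*t
M = 612 (M = -8*6 - 20*(-33) = -48 + 660 = 612)
q = 4033
q - M = 4033 - 1*612 = 4033 - 612 = 3421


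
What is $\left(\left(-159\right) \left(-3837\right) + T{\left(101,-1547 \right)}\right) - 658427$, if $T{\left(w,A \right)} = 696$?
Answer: $-47648$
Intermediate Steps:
$\left(\left(-159\right) \left(-3837\right) + T{\left(101,-1547 \right)}\right) - 658427 = \left(\left(-159\right) \left(-3837\right) + 696\right) - 658427 = \left(610083 + 696\right) - 658427 = 610779 - 658427 = -47648$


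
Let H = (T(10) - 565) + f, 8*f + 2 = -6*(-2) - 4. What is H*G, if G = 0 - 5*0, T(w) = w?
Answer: 0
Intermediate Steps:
f = 3/4 (f = -1/4 + (-6*(-2) - 4)/8 = -1/4 + (12 - 4)/8 = -1/4 + (1/8)*8 = -1/4 + 1 = 3/4 ≈ 0.75000)
G = 0 (G = 0 + 0 = 0)
H = -2217/4 (H = (10 - 565) + 3/4 = -555 + 3/4 = -2217/4 ≈ -554.25)
H*G = -2217/4*0 = 0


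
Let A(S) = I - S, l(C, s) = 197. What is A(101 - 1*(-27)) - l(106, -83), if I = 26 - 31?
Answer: -330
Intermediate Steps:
I = -5
A(S) = -5 - S
A(101 - 1*(-27)) - l(106, -83) = (-5 - (101 - 1*(-27))) - 1*197 = (-5 - (101 + 27)) - 197 = (-5 - 1*128) - 197 = (-5 - 128) - 197 = -133 - 197 = -330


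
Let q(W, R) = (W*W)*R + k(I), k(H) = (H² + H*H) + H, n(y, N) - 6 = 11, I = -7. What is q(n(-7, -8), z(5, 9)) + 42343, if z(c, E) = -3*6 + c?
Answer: 38677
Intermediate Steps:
n(y, N) = 17 (n(y, N) = 6 + 11 = 17)
k(H) = H + 2*H² (k(H) = (H² + H²) + H = 2*H² + H = H + 2*H²)
z(c, E) = -18 + c
q(W, R) = 91 + R*W² (q(W, R) = (W*W)*R - 7*(1 + 2*(-7)) = W²*R - 7*(1 - 14) = R*W² - 7*(-13) = R*W² + 91 = 91 + R*W²)
q(n(-7, -8), z(5, 9)) + 42343 = (91 + (-18 + 5)*17²) + 42343 = (91 - 13*289) + 42343 = (91 - 3757) + 42343 = -3666 + 42343 = 38677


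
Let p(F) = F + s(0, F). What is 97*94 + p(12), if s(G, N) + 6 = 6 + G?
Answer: 9130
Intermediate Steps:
s(G, N) = G (s(G, N) = -6 + (6 + G) = G)
p(F) = F (p(F) = F + 0 = F)
97*94 + p(12) = 97*94 + 12 = 9118 + 12 = 9130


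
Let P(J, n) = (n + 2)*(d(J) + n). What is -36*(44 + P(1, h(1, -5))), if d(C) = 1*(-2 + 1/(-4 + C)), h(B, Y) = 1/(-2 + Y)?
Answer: -69504/49 ≈ -1418.4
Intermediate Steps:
d(C) = -2 + 1/(-4 + C)
P(J, n) = (2 + n)*(n + (9 - 2*J)/(-4 + J)) (P(J, n) = (n + 2)*((9 - 2*J)/(-4 + J) + n) = (2 + n)*(n + (9 - 2*J)/(-4 + J)))
-36*(44 + P(1, h(1, -5))) = -36*(44 + (18 + 1/(-2 - 5) - 4*1 - 4/(-2 - 5)² + 1*(1/(-2 - 5))²)/(-4 + 1)) = -36*(44 + (18 + 1/(-7) - 4 - 4*(1/(-7))² + 1*(1/(-7))²)/(-3)) = -36*(44 - (18 - ⅐ - 4 - 4*(-⅐)² + 1*(-⅐)²)/3) = -36*(44 - (18 - ⅐ - 4 - 4*1/49 + 1*(1/49))/3) = -36*(44 - (18 - ⅐ - 4 - 4/49 + 1/49)/3) = -36*(44 - ⅓*676/49) = -36*(44 - 676/147) = -36*5792/147 = -69504/49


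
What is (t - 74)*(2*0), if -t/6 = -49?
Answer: 0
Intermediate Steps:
t = 294 (t = -6*(-49) = 294)
(t - 74)*(2*0) = (294 - 74)*(2*0) = 220*0 = 0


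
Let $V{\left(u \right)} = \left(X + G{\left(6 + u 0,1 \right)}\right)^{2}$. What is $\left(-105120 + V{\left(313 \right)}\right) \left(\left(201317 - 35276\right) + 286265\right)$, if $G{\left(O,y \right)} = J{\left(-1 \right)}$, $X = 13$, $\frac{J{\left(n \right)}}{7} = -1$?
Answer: $-47530123704$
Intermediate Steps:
$J{\left(n \right)} = -7$ ($J{\left(n \right)} = 7 \left(-1\right) = -7$)
$G{\left(O,y \right)} = -7$
$V{\left(u \right)} = 36$ ($V{\left(u \right)} = \left(13 - 7\right)^{2} = 6^{2} = 36$)
$\left(-105120 + V{\left(313 \right)}\right) \left(\left(201317 - 35276\right) + 286265\right) = \left(-105120 + 36\right) \left(\left(201317 - 35276\right) + 286265\right) = - 105084 \left(\left(201317 - 35276\right) + 286265\right) = - 105084 \left(166041 + 286265\right) = \left(-105084\right) 452306 = -47530123704$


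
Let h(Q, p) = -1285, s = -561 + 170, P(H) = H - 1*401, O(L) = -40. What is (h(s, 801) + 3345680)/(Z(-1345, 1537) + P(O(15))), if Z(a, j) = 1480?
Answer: 3344395/1039 ≈ 3218.9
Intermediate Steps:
P(H) = -401 + H (P(H) = H - 401 = -401 + H)
s = -391
(h(s, 801) + 3345680)/(Z(-1345, 1537) + P(O(15))) = (-1285 + 3345680)/(1480 + (-401 - 40)) = 3344395/(1480 - 441) = 3344395/1039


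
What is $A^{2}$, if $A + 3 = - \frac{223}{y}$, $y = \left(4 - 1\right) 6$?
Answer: $\frac{76729}{324} \approx 236.82$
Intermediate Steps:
$y = 18$ ($y = 3 \cdot 6 = 18$)
$A = - \frac{277}{18}$ ($A = -3 - \frac{223}{18} = - \frac{277}{18} \approx -15.389$)
$A^{2} = \left(- \frac{277}{18}\right)^{2} = \frac{76729}{324}$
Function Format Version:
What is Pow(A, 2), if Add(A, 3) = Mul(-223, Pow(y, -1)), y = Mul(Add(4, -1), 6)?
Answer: Rational(76729, 324) ≈ 236.82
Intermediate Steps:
y = 18 (y = Mul(3, 6) = 18)
A = Rational(-277, 18) (A = Add(-3, Mul(-223, Pow(18, -1))) = Add(-3, Mul(-223, Rational(1, 18))) = Add(-3, Rational(-223, 18)) = Rational(-277, 18) ≈ -15.389)
Pow(A, 2) = Pow(Rational(-277, 18), 2) = Rational(76729, 324)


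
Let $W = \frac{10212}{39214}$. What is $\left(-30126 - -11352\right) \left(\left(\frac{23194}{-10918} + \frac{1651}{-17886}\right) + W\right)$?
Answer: $\frac{1674071859031611}{45581454479} \approx 36727.0$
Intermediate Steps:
$W = \frac{5106}{19607}$ ($W = 10212 \cdot \frac{1}{39214} = \frac{5106}{19607} \approx 0.26042$)
$\left(-30126 - -11352\right) \left(\left(\frac{23194}{-10918} + \frac{1651}{-17886}\right) + W\right) = \left(-30126 - -11352\right) \left(\left(\frac{23194}{-10918} + \frac{1651}{-17886}\right) + \frac{5106}{19607}\right) = \left(-30126 + 11352\right) \left(\left(23194 \left(- \frac{1}{10918}\right) + 1651 \left(- \frac{1}{17886}\right)\right) + \frac{5106}{19607}\right) = - 18774 \left(\left(- \frac{11597}{5459} - \frac{1651}{17886}\right) + \frac{5106}{19607}\right) = - 18774 \left(- \frac{216436751}{97639674} + \frac{5106}{19607}\right) = \left(-18774\right) \left(- \frac{3745127201413}{1914421088118}\right) = \frac{1674071859031611}{45581454479}$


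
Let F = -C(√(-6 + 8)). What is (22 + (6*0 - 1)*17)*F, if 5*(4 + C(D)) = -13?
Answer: 33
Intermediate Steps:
C(D) = -33/5 (C(D) = -4 + (⅕)*(-13) = -4 - 13/5 = -33/5)
F = 33/5 (F = -1*(-33/5) = 33/5 ≈ 6.6000)
(22 + (6*0 - 1)*17)*F = (22 + (6*0 - 1)*17)*(33/5) = (22 + (0 - 1)*17)*(33/5) = (22 - 1*17)*(33/5) = (22 - 17)*(33/5) = 5*(33/5) = 33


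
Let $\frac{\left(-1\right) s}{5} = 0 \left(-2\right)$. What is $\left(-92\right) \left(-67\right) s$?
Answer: $0$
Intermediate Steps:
$s = 0$ ($s = - 5 \cdot 0 \left(-2\right) = \left(-5\right) 0 = 0$)
$\left(-92\right) \left(-67\right) s = \left(-92\right) \left(-67\right) 0 = 6164 \cdot 0 = 0$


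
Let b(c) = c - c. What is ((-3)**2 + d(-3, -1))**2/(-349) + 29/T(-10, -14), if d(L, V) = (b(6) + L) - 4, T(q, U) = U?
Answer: -10177/4886 ≈ -2.0829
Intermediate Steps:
b(c) = 0
d(L, V) = -4 + L (d(L, V) = (0 + L) - 4 = L - 4 = -4 + L)
((-3)**2 + d(-3, -1))**2/(-349) + 29/T(-10, -14) = ((-3)**2 + (-4 - 3))**2/(-349) + 29/(-14) = (9 - 7)**2*(-1/349) + 29*(-1/14) = 2**2*(-1/349) - 29/14 = 4*(-1/349) - 29/14 = -4/349 - 29/14 = -10177/4886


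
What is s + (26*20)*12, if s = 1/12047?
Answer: 75173281/12047 ≈ 6240.0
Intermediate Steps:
s = 1/12047 ≈ 8.3008e-5
s + (26*20)*12 = 1/12047 + (26*20)*12 = 1/12047 + 520*12 = 1/12047 + 6240 = 75173281/12047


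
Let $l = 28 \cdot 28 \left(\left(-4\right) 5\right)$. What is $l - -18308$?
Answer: $2628$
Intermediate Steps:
$l = -15680$ ($l = 784 \left(-20\right) = -15680$)
$l - -18308 = -15680 - -18308 = -15680 + 18308 = 2628$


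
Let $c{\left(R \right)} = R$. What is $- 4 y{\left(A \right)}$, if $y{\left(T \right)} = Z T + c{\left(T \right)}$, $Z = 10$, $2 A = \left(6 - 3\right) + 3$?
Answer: $-132$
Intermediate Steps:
$A = 3$ ($A = \frac{\left(6 - 3\right) + 3}{2} = \frac{3 + 3}{2} = \frac{1}{2} \cdot 6 = 3$)
$y{\left(T \right)} = 11 T$ ($y{\left(T \right)} = 10 T + T = 11 T$)
$- 4 y{\left(A \right)} = - 4 \cdot 11 \cdot 3 = \left(-4\right) 33 = -132$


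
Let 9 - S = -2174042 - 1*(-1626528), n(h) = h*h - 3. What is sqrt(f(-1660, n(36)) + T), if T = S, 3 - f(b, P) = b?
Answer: sqrt(549186) ≈ 741.07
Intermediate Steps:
n(h) = -3 + h**2 (n(h) = h**2 - 3 = -3 + h**2)
f(b, P) = 3 - b
S = 547523 (S = 9 - (-2174042 - 1*(-1626528)) = 9 - (-2174042 + 1626528) = 9 - 1*(-547514) = 9 + 547514 = 547523)
T = 547523
sqrt(f(-1660, n(36)) + T) = sqrt((3 - 1*(-1660)) + 547523) = sqrt((3 + 1660) + 547523) = sqrt(1663 + 547523) = sqrt(549186)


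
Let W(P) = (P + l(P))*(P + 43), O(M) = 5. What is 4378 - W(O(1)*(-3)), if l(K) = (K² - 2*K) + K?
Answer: -1922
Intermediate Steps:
l(K) = K² - K
W(P) = (43 + P)*(P + P*(-1 + P)) (W(P) = (P + P*(-1 + P))*(P + 43) = (P + P*(-1 + P))*(43 + P) = (43 + P)*(P + P*(-1 + P)))
4378 - W(O(1)*(-3)) = 4378 - (5*(-3))²*(43 + 5*(-3)) = 4378 - (-15)²*(43 - 15) = 4378 - 225*28 = 4378 - 1*6300 = 4378 - 6300 = -1922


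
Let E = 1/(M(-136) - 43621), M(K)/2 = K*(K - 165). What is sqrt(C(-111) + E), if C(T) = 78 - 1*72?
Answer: sqrt(8778872257)/38251 ≈ 2.4495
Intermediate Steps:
C(T) = 6 (C(T) = 78 - 72 = 6)
M(K) = 2*K*(-165 + K) (M(K) = 2*(K*(K - 165)) = 2*(K*(-165 + K)) = 2*K*(-165 + K))
E = 1/38251 (E = 1/(2*(-136)*(-165 - 136) - 43621) = 1/(2*(-136)*(-301) - 43621) = 1/(81872 - 43621) = 1/38251 ≈ 2.6143e-5)
sqrt(C(-111) + E) = sqrt(6 + 1/38251) = sqrt(229507/38251) = sqrt(8778872257)/38251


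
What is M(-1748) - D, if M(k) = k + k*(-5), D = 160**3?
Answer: -4089008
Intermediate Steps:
D = 4096000
M(k) = -4*k (M(k) = k - 5*k = -4*k)
M(-1748) - D = -4*(-1748) - 1*4096000 = 6992 - 4096000 = -4089008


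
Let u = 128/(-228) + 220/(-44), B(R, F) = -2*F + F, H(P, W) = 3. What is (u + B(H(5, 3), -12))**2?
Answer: 134689/3249 ≈ 41.456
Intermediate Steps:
B(R, F) = -F
u = -317/57 (u = 128*(-1/228) + 220*(-1/44) = -32/57 - 5 = -317/57 ≈ -5.5614)
(u + B(H(5, 3), -12))**2 = (-317/57 - 1*(-12))**2 = (-317/57 + 12)**2 = (367/57)**2 = 134689/3249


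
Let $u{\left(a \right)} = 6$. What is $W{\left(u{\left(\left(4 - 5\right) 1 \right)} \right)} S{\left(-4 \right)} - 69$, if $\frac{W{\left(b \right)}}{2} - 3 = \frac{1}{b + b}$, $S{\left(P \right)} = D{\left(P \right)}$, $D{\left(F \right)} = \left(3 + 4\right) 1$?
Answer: $- \frac{155}{6} \approx -25.833$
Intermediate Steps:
$D{\left(F \right)} = 7$ ($D{\left(F \right)} = 7 \cdot 1 = 7$)
$S{\left(P \right)} = 7$
$W{\left(b \right)} = 6 + \frac{1}{b}$ ($W{\left(b \right)} = 6 + \frac{2}{b + b} = 6 + \frac{2}{2 b} = 6 + 2 \frac{1}{2 b} = 6 + \frac{1}{b}$)
$W{\left(u{\left(\left(4 - 5\right) 1 \right)} \right)} S{\left(-4 \right)} - 69 = \left(6 + \frac{1}{6}\right) 7 - 69 = \frac{37}{6} \cdot 7 - 69 = \frac{259}{6} - 69 = - \frac{155}{6}$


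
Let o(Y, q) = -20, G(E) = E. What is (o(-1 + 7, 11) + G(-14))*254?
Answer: -8636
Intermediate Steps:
(o(-1 + 7, 11) + G(-14))*254 = (-20 - 14)*254 = -34*254 = -8636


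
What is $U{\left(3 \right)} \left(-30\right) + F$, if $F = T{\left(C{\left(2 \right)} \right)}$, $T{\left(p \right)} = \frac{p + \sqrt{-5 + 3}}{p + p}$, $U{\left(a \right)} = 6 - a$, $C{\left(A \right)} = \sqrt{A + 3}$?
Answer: $- \frac{179}{2} + \frac{i \sqrt{10}}{10} \approx -89.5 + 0.31623 i$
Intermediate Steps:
$C{\left(A \right)} = \sqrt{3 + A}$
$T{\left(p \right)} = \frac{p + i \sqrt{2}}{2 p}$ ($T{\left(p \right)} = \frac{p + \sqrt{-2}}{2 p} = \left(p + i \sqrt{2}\right) \frac{1}{2 p} = \frac{p + i \sqrt{2}}{2 p}$)
$F = \frac{\sqrt{5} \left(\sqrt{5} + i \sqrt{2}\right)}{10}$ ($F = \frac{\sqrt{3 + 2} + i \sqrt{2}}{2 \sqrt{3 + 2}} = \frac{\sqrt{5} + i \sqrt{2}}{2 \sqrt{5}} = \frac{\frac{\sqrt{5}}{5} \left(\sqrt{5} + i \sqrt{2}\right)}{2} = \frac{\sqrt{5} \left(\sqrt{5} + i \sqrt{2}\right)}{10} \approx 0.5 + 0.31623 i$)
$U{\left(3 \right)} \left(-30\right) + F = \left(6 - 3\right) \left(-30\right) + \left(\frac{1}{2} + \frac{i \sqrt{10}}{10}\right) = 3 \left(-30\right) + \left(\frac{1}{2} + \frac{i \sqrt{10}}{10}\right) = -90 + \left(\frac{1}{2} + \frac{i \sqrt{10}}{10}\right) = - \frac{179}{2} + \frac{i \sqrt{10}}{10}$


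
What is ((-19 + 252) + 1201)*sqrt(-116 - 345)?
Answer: 1434*I*sqrt(461) ≈ 30789.0*I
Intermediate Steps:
((-19 + 252) + 1201)*sqrt(-116 - 345) = (233 + 1201)*sqrt(-461) = 1434*(I*sqrt(461)) = 1434*I*sqrt(461)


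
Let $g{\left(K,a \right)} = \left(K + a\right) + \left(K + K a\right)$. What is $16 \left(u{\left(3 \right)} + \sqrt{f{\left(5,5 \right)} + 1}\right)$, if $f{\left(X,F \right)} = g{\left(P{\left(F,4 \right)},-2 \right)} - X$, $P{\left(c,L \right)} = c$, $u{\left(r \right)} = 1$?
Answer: $16 + 16 i \sqrt{6} \approx 16.0 + 39.192 i$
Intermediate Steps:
$g{\left(K,a \right)} = a + 2 K + K a$
$f{\left(X,F \right)} = -2 - X$ ($f{\left(X,F \right)} = \left(-2 + 2 F + F \left(-2\right)\right) - X = \left(-2 + 2 F - 2 F\right) - X = -2 - X$)
$16 \left(u{\left(3 \right)} + \sqrt{f{\left(5,5 \right)} + 1}\right) = 16 \left(1 + \sqrt{\left(-2 - 5\right) + 1}\right) = 16 \left(1 + \sqrt{-7 + 1}\right) = 16 \left(1 + \sqrt{-6}\right) = 16 \left(1 + i \sqrt{6}\right) = 16 + 16 i \sqrt{6}$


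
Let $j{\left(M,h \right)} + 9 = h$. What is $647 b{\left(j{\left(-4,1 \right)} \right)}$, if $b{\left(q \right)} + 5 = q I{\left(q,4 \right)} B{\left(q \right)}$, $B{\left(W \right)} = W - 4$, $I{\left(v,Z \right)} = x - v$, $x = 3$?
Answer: $679997$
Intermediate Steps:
$j{\left(M,h \right)} = -9 + h$
$I{\left(v,Z \right)} = 3 - v$
$B{\left(W \right)} = -4 + W$
$b{\left(q \right)} = -5 + q \left(-4 + q\right) \left(3 - q\right)$ ($b{\left(q \right)} = -5 + q \left(3 - q\right) \left(-4 + q\right) = -5 + q \left(-4 + q\right) \left(3 - q\right)$)
$647 b{\left(j{\left(-4,1 \right)} \right)} = 647 \left(-5 - \left(-9 + 1\right) \left(-4 + \left(-9 + 1\right)\right) \left(-3 + \left(-9 + 1\right)\right)\right) = 647 \left(-5 - - 8 \left(-4 - 8\right) \left(-3 - 8\right)\right) = 647 \left(-5 - \left(-8\right) \left(-12\right) \left(-11\right)\right) = 647 \left(-5 + 1056\right) = 647 \cdot 1051 = 679997$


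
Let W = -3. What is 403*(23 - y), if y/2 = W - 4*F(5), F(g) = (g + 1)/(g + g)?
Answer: 68107/5 ≈ 13621.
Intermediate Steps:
F(g) = (1 + g)/(2*g) (F(g) = (1 + g)/((2*g)) = (1 + g)*(1/(2*g)) = (1 + g)/(2*g))
y = -54/5 (y = 2*(-3 - 2*(1 + 5)/5) = 2*(-3 - 2*6/5) = 2*(-3 - 4*3/5) = 2*(-3 - 12/5) = 2*(-27/5) = -54/5 ≈ -10.800)
403*(23 - y) = 403*(23 - 1*(-54/5)) = 403*(23 + 54/5) = 403*(169/5) = 68107/5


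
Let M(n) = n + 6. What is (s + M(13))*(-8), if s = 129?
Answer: -1184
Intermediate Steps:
M(n) = 6 + n
(s + M(13))*(-8) = (129 + (6 + 13))*(-8) = (129 + 19)*(-8) = 148*(-8) = -1184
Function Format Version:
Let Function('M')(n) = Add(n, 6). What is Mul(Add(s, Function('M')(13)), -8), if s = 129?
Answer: -1184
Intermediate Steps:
Function('M')(n) = Add(6, n)
Mul(Add(s, Function('M')(13)), -8) = Mul(Add(129, Add(6, 13)), -8) = Mul(Add(129, 19), -8) = Mul(148, -8) = -1184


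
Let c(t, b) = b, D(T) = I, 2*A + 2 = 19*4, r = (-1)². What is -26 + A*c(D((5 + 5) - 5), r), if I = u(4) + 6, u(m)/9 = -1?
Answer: 11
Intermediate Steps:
u(m) = -9 (u(m) = 9*(-1) = -9)
r = 1
A = 37 (A = -1 + (19*4)/2 = -1 + (½)*76 = -1 + 38 = 37)
I = -3 (I = -9 + 6 = -3)
D(T) = -3
-26 + A*c(D((5 + 5) - 5), r) = -26 + 37*1 = -26 + 37 = 11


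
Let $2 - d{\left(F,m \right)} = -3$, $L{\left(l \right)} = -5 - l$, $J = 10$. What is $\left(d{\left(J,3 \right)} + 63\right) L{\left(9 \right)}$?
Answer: $-952$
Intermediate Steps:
$d{\left(F,m \right)} = 5$ ($d{\left(F,m \right)} = 2 - -3 = 2 + 3 = 5$)
$\left(d{\left(J,3 \right)} + 63\right) L{\left(9 \right)} = \left(5 + 63\right) \left(-5 - 9\right) = 68 \left(-5 - 9\right) = 68 \left(-14\right) = -952$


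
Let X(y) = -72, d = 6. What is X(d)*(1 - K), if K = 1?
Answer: 0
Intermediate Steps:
X(d)*(1 - K) = -72*(1 - 1*1) = -72*(1 - 1) = -72*0 = 0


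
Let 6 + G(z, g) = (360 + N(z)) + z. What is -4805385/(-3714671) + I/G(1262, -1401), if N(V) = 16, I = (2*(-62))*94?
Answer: -233261953/39883836 ≈ -5.8485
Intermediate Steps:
I = -11656 (I = -124*94 = -11656)
G(z, g) = 370 + z (G(z, g) = -6 + ((360 + 16) + z) = -6 + (376 + z) = 370 + z)
-4805385/(-3714671) + I/G(1262, -1401) = -4805385/(-3714671) - 11656/(370 + 1262) = -4805385*(-1/3714671) - 11656/1632 = 252915/195509 - 11656*1/1632 = 252915/195509 - 1457/204 = -233261953/39883836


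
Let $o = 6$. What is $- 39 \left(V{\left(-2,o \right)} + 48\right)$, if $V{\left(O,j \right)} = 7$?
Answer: $-2145$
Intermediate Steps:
$- 39 \left(V{\left(-2,o \right)} + 48\right) = - 39 \left(7 + 48\right) = \left(-39\right) 55 = -2145$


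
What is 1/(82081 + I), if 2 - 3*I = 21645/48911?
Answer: 146733/12044067550 ≈ 1.2183e-5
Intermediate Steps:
I = 76177/146733 (I = ⅔ - 7215/48911 = 76177/146733 ≈ 0.51915)
1/(82081 + I) = 1/(82081 + 76177/146733) = 1/(12044067550/146733) = 146733/12044067550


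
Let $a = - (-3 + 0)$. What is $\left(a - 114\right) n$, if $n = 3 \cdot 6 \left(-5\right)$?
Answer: $9990$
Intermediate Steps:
$a = 3$ ($a = \left(-1\right) \left(-3\right) = 3$)
$n = -90$ ($n = 18 \left(-5\right) = -90$)
$\left(a - 114\right) n = \left(3 - 114\right) \left(-90\right) = \left(-111\right) \left(-90\right) = 9990$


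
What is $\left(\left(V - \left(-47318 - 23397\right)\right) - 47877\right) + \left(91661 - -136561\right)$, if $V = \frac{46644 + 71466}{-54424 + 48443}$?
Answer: $\frac{1501471750}{5981} \approx 2.5104 \cdot 10^{5}$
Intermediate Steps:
$V = - \frac{118110}{5981}$ ($V = \frac{118110}{-5981} = 118110 \left(- \frac{1}{5981}\right) = - \frac{118110}{5981} \approx -19.748$)
$\left(\left(V - \left(-47318 - 23397\right)\right) - 47877\right) + \left(91661 - -136561\right) = \left(\left(- \frac{118110}{5981} - \left(-47318 - 23397\right)\right) - 47877\right) + \left(91661 - -136561\right) = \left(\left(- \frac{118110}{5981} - -70715\right) - 47877\right) + \left(91661 + 136561\right) = \left(\left(- \frac{118110}{5981} + 70715\right) - 47877\right) + 228222 = \left(\frac{422828305}{5981} - 47877\right) + 228222 = \frac{136475968}{5981} + 228222 = \frac{1501471750}{5981}$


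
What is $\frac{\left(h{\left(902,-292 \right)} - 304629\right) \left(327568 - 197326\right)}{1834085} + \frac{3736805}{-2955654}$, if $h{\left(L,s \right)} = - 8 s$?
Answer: $- \frac{116374631109396949}{5420920666590} \approx -21468.0$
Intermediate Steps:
$\frac{\left(h{\left(902,-292 \right)} - 304629\right) \left(327568 - 197326\right)}{1834085} + \frac{3736805}{-2955654} = \frac{\left(\left(-8\right) \left(-292\right) - 304629\right) \left(327568 - 197326\right)}{1834085} + \frac{3736805}{-2955654} = \left(2336 - 304629\right) 130242 \cdot \frac{1}{1834085} + 3736805 \left(- \frac{1}{2955654}\right) = \left(-302293\right) 130242 \cdot \frac{1}{1834085} - \frac{3736805}{2955654} = \left(-39371244906\right) \frac{1}{1834085} - \frac{3736805}{2955654} = - \frac{39371244906}{1834085} - \frac{3736805}{2955654} = - \frac{116374631109396949}{5420920666590}$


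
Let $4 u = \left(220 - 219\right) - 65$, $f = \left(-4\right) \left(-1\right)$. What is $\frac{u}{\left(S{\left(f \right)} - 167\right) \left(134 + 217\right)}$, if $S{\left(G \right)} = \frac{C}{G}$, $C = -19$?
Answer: $\frac{64}{241137} \approx 0.00026541$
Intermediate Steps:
$f = 4$
$S{\left(G \right)} = - \frac{19}{G}$
$u = -16$ ($u = \frac{\left(220 - 219\right) - 65}{4} = \frac{1 - 65}{4} = \frac{1}{4} \left(-64\right) = -16$)
$\frac{u}{\left(S{\left(f \right)} - 167\right) \left(134 + 217\right)} = - \frac{16}{\left(- \frac{19}{4} - 167\right) \left(134 + 217\right)} = - \frac{16}{\left(\left(-19\right) \frac{1}{4} + \left(-234 + 67\right)\right) 351} = - \frac{16}{\left(- \frac{19}{4} - 167\right) 351} = - \frac{16}{\left(- \frac{687}{4}\right) 351} = - \frac{16}{- \frac{241137}{4}} = \left(-16\right) \left(- \frac{4}{241137}\right) = \frac{64}{241137}$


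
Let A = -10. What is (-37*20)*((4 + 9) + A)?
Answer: -2220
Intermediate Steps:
(-37*20)*((4 + 9) + A) = (-37*20)*((4 + 9) - 10) = -740*(13 - 10) = -740*3 = -2220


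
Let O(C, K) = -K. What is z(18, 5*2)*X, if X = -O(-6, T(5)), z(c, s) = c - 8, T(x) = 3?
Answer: 30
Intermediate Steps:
z(c, s) = -8 + c
X = 3 (X = -(-1)*3 = -1*(-3) = 3)
z(18, 5*2)*X = (-8 + 18)*3 = 10*3 = 30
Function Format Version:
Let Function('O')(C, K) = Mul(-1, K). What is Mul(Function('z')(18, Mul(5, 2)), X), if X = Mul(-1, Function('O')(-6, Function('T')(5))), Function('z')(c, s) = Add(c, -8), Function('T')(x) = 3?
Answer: 30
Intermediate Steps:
Function('z')(c, s) = Add(-8, c)
X = 3 (X = Mul(-1, Mul(-1, 3)) = Mul(-1, -3) = 3)
Mul(Function('z')(18, Mul(5, 2)), X) = Mul(Add(-8, 18), 3) = Mul(10, 3) = 30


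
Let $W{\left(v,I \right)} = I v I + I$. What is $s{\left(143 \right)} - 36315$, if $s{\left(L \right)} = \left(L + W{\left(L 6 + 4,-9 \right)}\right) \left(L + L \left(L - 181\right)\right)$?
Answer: $-370173511$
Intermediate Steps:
$W{\left(v,I \right)} = I + v I^{2}$ ($W{\left(v,I \right)} = v I^{2} + I = I + v I^{2}$)
$s{\left(L \right)} = \left(315 + 487 L\right) \left(L + L \left(-181 + L\right)\right)$ ($s{\left(L \right)} = \left(L - 9 \left(1 - 9 \left(L 6 + 4\right)\right)\right) \left(L + L \left(L - 181\right)\right) = \left(L - 9 \left(1 - 9 \left(6 L + 4\right)\right)\right) \left(L + L \left(-181 + L\right)\right) = \left(L - 9 \left(1 - 9 \left(4 + 6 L\right)\right)\right) \left(L + L \left(-181 + L\right)\right) = \left(L - 9 \left(1 - \left(36 + 54 L\right)\right)\right) \left(L + L \left(-181 + L\right)\right) = \left(L - 9 \left(-35 - 54 L\right)\right) \left(L + L \left(-181 + L\right)\right) = \left(L + \left(315 + 486 L\right)\right) \left(L + L \left(-181 + L\right)\right) = \left(315 + 487 L\right) \left(L + L \left(-181 + L\right)\right)$)
$s{\left(143 \right)} - 36315 = 143 \left(-56700 - 12490335 + 487 \cdot 143^{2}\right) - 36315 = 143 \left(-56700 - 12490335 + 487 \cdot 20449\right) - 36315 = 143 \left(-56700 - 12490335 + 9958663\right) - 36315 = 143 \left(-2588372\right) - 36315 = -370137196 - 36315 = -370173511$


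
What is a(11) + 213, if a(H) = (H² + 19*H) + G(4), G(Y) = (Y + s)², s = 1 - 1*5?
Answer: 543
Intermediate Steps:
s = -4 (s = 1 - 5 = -4)
G(Y) = (-4 + Y)² (G(Y) = (Y - 4)² = (-4 + Y)²)
a(H) = H² + 19*H (a(H) = (H² + 19*H) + (-4 + 4)² = (H² + 19*H) + 0² = (H² + 19*H) + 0 = H² + 19*H)
a(11) + 213 = 11*(19 + 11) + 213 = 11*30 + 213 = 330 + 213 = 543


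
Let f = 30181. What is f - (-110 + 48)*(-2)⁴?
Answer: 31173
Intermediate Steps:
f - (-110 + 48)*(-2)⁴ = 30181 - (-110 + 48)*(-2)⁴ = 30181 - (-62)*16 = 30181 - 1*(-992) = 30181 + 992 = 31173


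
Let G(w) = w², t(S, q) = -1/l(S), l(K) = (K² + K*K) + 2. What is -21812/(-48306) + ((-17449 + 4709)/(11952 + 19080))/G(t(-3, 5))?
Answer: -5114385542/31229829 ≈ -163.77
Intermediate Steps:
l(K) = 2 + 2*K² (l(K) = (K² + K²) + 2 = 2*K² + 2 = 2 + 2*K²)
t(S, q) = -1/(2 + 2*S²)
-21812/(-48306) + ((-17449 + 4709)/(11952 + 19080))/G(t(-3, 5)) = -21812/(-48306) + ((-17449 + 4709)/(11952 + 19080))/((-1/(2 + 2*(-3)²))²) = -21812*(-1/48306) + (-12740/31032)/((-1/(2 + 2*9))²) = 10906/24153 + (-12740*1/31032)/((-1/(2 + 18))²) = 10906/24153 - 3185/(7758*((-1/20)²)) = 10906/24153 - 3185/(7758*1/400) = 10906/24153 - 3185/7758*400 = 10906/24153 - 637000/3879 = -5114385542/31229829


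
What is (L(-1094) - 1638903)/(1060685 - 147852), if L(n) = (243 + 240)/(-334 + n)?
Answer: -111445427/62072644 ≈ -1.7954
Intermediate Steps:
L(n) = 483/(-334 + n)
(L(-1094) - 1638903)/(1060685 - 147852) = (483/(-334 - 1094) - 1638903)/(1060685 - 147852) = (483/(-1428) - 1638903)/912833 = (483*(-1/1428) - 1638903)*(1/912833) = (-23/68 - 1638903)*(1/912833) = -111445427/68*1/912833 = -111445427/62072644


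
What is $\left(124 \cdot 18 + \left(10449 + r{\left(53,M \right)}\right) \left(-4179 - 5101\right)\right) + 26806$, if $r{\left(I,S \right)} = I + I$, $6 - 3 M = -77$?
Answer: $-97921362$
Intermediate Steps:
$M = \frac{83}{3}$ ($M = 2 - - \frac{77}{3} = 2 + \frac{77}{3} = \frac{83}{3} \approx 27.667$)
$r{\left(I,S \right)} = 2 I$
$\left(124 \cdot 18 + \left(10449 + r{\left(53,M \right)}\right) \left(-4179 - 5101\right)\right) + 26806 = \left(124 \cdot 18 + \left(10449 + 2 \cdot 53\right) \left(-4179 - 5101\right)\right) + 26806 = \left(2232 + \left(10449 + 106\right) \left(-9280\right)\right) + 26806 = \left(2232 + 10555 \left(-9280\right)\right) + 26806 = \left(2232 - 97950400\right) + 26806 = -97948168 + 26806 = -97921362$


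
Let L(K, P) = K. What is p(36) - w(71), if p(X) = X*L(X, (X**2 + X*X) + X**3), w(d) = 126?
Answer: 1170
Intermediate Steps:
p(X) = X**2 (p(X) = X*X = X**2)
p(36) - w(71) = 36**2 - 1*126 = 1296 - 126 = 1170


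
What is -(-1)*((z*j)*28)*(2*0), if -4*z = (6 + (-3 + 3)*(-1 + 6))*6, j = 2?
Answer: 0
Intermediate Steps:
z = -9 (z = -(6 + (-3 + 3)*(-1 + 6))*6/4 = -(6 + 0*5)*6/4 = -(6 + 0)*6/4 = -3*6/2 = -¼*36 = -9)
-(-1)*((z*j)*28)*(2*0) = -(-1)*(-9*2*28)*(2*0) = -(-1)*-18*28*0 = -(-1)*(-504*0) = -(-1)*0 = -1*0 = 0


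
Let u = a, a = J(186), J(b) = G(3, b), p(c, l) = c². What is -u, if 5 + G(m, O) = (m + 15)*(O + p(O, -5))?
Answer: -626071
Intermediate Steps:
G(m, O) = -5 + (15 + m)*(O + O²) (G(m, O) = -5 + (m + 15)*(O + O²) = -5 + (15 + m)*(O + O²))
J(b) = -5 + 18*b + 18*b² (J(b) = -5 + 15*b + 15*b² + b*3 + 3*b² = -5 + 15*b + 15*b² + 3*b + 3*b² = -5 + 18*b + 18*b²)
a = 626071 (a = -5 + 18*186 + 18*186² = -5 + 3348 + 18*34596 = -5 + 3348 + 622728 = 626071)
u = 626071
-u = -1*626071 = -626071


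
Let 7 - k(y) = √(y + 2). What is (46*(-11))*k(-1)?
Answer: -3036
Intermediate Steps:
k(y) = 7 - √(2 + y) (k(y) = 7 - √(y + 2) = 7 - √(2 + y))
(46*(-11))*k(-1) = (46*(-11))*(7 - √(2 - 1)) = -506*(7 - √1) = -506*(7 - 1*1) = -506*(7 - 1) = -506*6 = -3036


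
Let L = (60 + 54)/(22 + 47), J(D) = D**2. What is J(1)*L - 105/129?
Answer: 829/989 ≈ 0.83822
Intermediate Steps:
L = 38/23 (L = 114/69 = 114*(1/69) = 38/23 ≈ 1.6522)
J(1)*L - 105/129 = 1**2*(38/23) - 105/129 = 1*(38/23) - 105*1/129 = 38/23 - 35/43 = 829/989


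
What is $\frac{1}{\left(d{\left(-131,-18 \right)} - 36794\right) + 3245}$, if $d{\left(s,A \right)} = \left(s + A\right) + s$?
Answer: $- \frac{1}{33829} \approx -2.956 \cdot 10^{-5}$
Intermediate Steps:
$d{\left(s,A \right)} = A + 2 s$ ($d{\left(s,A \right)} = \left(A + s\right) + s = A + 2 s$)
$\frac{1}{\left(d{\left(-131,-18 \right)} - 36794\right) + 3245} = \frac{1}{\left(\left(-18 + 2 \left(-131\right)\right) - 36794\right) + 3245} = \frac{1}{\left(\left(-18 - 262\right) - 36794\right) + 3245} = \frac{1}{\left(-280 - 36794\right) + 3245} = \frac{1}{-37074 + 3245} = \frac{1}{-33829} = - \frac{1}{33829}$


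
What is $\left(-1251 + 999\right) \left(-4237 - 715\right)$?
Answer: $1247904$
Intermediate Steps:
$\left(-1251 + 999\right) \left(-4237 - 715\right) = - 252 \left(-4237 - 715\right) = \left(-252\right) \left(-4952\right) = 1247904$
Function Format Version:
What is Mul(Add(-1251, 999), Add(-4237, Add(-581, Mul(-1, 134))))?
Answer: 1247904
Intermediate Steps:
Mul(Add(-1251, 999), Add(-4237, Add(-581, Mul(-1, 134)))) = Mul(-252, Add(-4237, Add(-581, -134))) = Mul(-252, Add(-4237, -715)) = Mul(-252, -4952) = 1247904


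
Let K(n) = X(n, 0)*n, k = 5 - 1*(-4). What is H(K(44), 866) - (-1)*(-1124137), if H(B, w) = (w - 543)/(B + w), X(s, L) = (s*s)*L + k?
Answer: -1418660571/1262 ≈ -1.1241e+6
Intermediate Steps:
k = 9 (k = 5 + 4 = 9)
X(s, L) = 9 + L*s**2 (X(s, L) = (s*s)*L + 9 = s**2*L + 9 = L*s**2 + 9 = 9 + L*s**2)
K(n) = 9*n (K(n) = (9 + 0*n**2)*n = (9 + 0)*n = 9*n)
H(B, w) = (-543 + w)/(B + w)
H(K(44), 866) - (-1)*(-1124137) = (-543 + 866)/(9*44 + 866) - (-1)*(-1124137) = 323/(396 + 866) - 1*1124137 = 323/1262 - 1124137 = -1418660571/1262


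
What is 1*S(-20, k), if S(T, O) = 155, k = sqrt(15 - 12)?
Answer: 155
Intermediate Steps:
k = sqrt(3) ≈ 1.7320
1*S(-20, k) = 1*155 = 155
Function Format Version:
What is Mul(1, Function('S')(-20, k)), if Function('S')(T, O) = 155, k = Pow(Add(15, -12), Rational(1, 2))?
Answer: 155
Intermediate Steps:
k = Pow(3, Rational(1, 2)) ≈ 1.7320
Mul(1, Function('S')(-20, k)) = Mul(1, 155) = 155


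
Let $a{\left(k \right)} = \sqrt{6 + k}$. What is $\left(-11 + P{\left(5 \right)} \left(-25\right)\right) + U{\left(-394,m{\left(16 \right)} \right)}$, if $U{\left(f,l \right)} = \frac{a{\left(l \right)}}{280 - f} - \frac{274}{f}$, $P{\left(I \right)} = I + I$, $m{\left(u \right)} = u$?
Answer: $- \frac{51280}{197} + \frac{\sqrt{22}}{674} \approx -260.3$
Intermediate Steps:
$P{\left(I \right)} = 2 I$
$U{\left(f,l \right)} = - \frac{274}{f} + \frac{\sqrt{6 + l}}{280 - f}$ ($U{\left(f,l \right)} = \frac{\sqrt{6 + l}}{280 - f} - \frac{274}{f} = - \frac{274}{f} + \frac{\sqrt{6 + l}}{280 - f}$)
$\left(-11 + P{\left(5 \right)} \left(-25\right)\right) + U{\left(-394,m{\left(16 \right)} \right)} = \left(-11 + 2 \cdot 5 \left(-25\right)\right) + \frac{76720 - -107956 - - 394 \sqrt{6 + 16}}{\left(-394\right) \left(-280 - 394\right)} = \left(-11 + 10 \left(-25\right)\right) - \frac{76720 + 107956 - - 394 \sqrt{22}}{394 \left(-674\right)} = \left(-11 - 250\right) - - \frac{76720 + 107956 + 394 \sqrt{22}}{265556} = -261 - - \frac{184676 + 394 \sqrt{22}}{265556} = -261 + \left(\frac{137}{197} + \frac{\sqrt{22}}{674}\right) = - \frac{51280}{197} + \frac{\sqrt{22}}{674}$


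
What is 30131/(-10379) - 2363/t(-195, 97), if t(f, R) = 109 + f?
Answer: 21934311/892594 ≈ 24.574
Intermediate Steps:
30131/(-10379) - 2363/t(-195, 97) = 30131/(-10379) - 2363/(109 - 195) = 30131*(-1/10379) - 2363/(-86) = -30131/10379 - 2363*(-1/86) = -30131/10379 + 2363/86 = 21934311/892594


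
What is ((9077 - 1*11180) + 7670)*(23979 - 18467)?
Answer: 30685304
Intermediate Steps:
((9077 - 1*11180) + 7670)*(23979 - 18467) = ((9077 - 11180) + 7670)*5512 = (-2103 + 7670)*5512 = 5567*5512 = 30685304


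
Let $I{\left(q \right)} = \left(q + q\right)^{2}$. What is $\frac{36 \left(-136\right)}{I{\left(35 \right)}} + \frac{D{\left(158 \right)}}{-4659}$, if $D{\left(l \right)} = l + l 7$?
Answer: $- \frac{7251016}{5707275} \approx -1.2705$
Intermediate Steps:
$D{\left(l \right)} = 8 l$ ($D{\left(l \right)} = l + 7 l = 8 l$)
$I{\left(q \right)} = 4 q^{2}$ ($I{\left(q \right)} = \left(2 q\right)^{2} = 4 q^{2}$)
$\frac{36 \left(-136\right)}{I{\left(35 \right)}} + \frac{D{\left(158 \right)}}{-4659} = \frac{36 \left(-136\right)}{4 \cdot 35^{2}} + \frac{8 \cdot 158}{-4659} = - \frac{4896}{4 \cdot 1225} + 1264 \left(- \frac{1}{4659}\right) = - \frac{4896}{4900} - \frac{1264}{4659} = \left(-4896\right) \frac{1}{4900} - \frac{1264}{4659} = - \frac{1224}{1225} - \frac{1264}{4659} = - \frac{7251016}{5707275}$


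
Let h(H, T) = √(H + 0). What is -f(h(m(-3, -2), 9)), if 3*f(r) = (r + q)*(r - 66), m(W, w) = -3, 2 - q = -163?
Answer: 3631 - 33*I*√3 ≈ 3631.0 - 57.158*I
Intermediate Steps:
q = 165 (q = 2 - 1*(-163) = 2 + 163 = 165)
h(H, T) = √H
f(r) = (-66 + r)*(165 + r)/3 (f(r) = ((r + 165)*(r - 66))/3 = ((165 + r)*(-66 + r))/3 = ((-66 + r)*(165 + r))/3 = (-66 + r)*(165 + r)/3)
-f(h(m(-3, -2), 9)) = -(-3630 + 33*√(-3) + (√(-3))²/3) = -(-3630 + 33*(I*√3) + (I*√3)²/3) = -(-3630 + 33*I*√3 + (⅓)*(-3)) = -(-3630 + 33*I*√3 - 1) = -(-3631 + 33*I*√3) = 3631 - 33*I*√3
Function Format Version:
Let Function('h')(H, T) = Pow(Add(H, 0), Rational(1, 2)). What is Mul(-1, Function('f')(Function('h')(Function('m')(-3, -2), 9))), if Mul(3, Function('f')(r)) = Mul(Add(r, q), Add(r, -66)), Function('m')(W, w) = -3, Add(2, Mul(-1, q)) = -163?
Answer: Add(3631, Mul(-33, I, Pow(3, Rational(1, 2)))) ≈ Add(3631.0, Mul(-57.158, I))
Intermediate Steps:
q = 165 (q = Add(2, Mul(-1, -163)) = Add(2, 163) = 165)
Function('h')(H, T) = Pow(H, Rational(1, 2))
Function('f')(r) = Mul(Rational(1, 3), Add(-66, r), Add(165, r)) (Function('f')(r) = Mul(Rational(1, 3), Mul(Add(r, 165), Add(r, -66))) = Mul(Rational(1, 3), Mul(Add(165, r), Add(-66, r))) = Mul(Rational(1, 3), Mul(Add(-66, r), Add(165, r))) = Mul(Rational(1, 3), Add(-66, r), Add(165, r)))
Mul(-1, Function('f')(Function('h')(Function('m')(-3, -2), 9))) = Mul(-1, Add(-3630, Mul(33, Pow(-3, Rational(1, 2))), Mul(Rational(1, 3), Pow(Pow(-3, Rational(1, 2)), 2)))) = Mul(-1, Add(-3630, Mul(33, Mul(I, Pow(3, Rational(1, 2)))), Mul(Rational(1, 3), Pow(Mul(I, Pow(3, Rational(1, 2))), 2)))) = Mul(-1, Add(-3630, Mul(33, I, Pow(3, Rational(1, 2))), Mul(Rational(1, 3), -3))) = Mul(-1, Add(-3630, Mul(33, I, Pow(3, Rational(1, 2))), -1)) = Mul(-1, Add(-3631, Mul(33, I, Pow(3, Rational(1, 2))))) = Add(3631, Mul(-33, I, Pow(3, Rational(1, 2))))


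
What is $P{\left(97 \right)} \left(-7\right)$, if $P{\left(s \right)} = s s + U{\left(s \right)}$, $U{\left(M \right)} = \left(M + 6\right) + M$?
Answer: $-67263$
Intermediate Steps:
$U{\left(M \right)} = 6 + 2 M$ ($U{\left(M \right)} = \left(6 + M\right) + M = 6 + 2 M$)
$P{\left(s \right)} = 6 + s^{2} + 2 s$ ($P{\left(s \right)} = s s + \left(6 + 2 s\right) = s^{2} + \left(6 + 2 s\right) = 6 + s^{2} + 2 s$)
$P{\left(97 \right)} \left(-7\right) = \left(6 + 97^{2} + 2 \cdot 97\right) \left(-7\right) = \left(6 + 9409 + 194\right) \left(-7\right) = 9609 \left(-7\right) = -67263$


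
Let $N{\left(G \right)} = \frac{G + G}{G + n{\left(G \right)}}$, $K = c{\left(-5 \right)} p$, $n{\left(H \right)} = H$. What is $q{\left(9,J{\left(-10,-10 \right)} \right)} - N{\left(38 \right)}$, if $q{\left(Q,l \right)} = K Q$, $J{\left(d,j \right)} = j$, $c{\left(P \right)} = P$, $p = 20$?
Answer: $-901$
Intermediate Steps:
$K = -100$ ($K = \left(-5\right) 20 = -100$)
$q{\left(Q,l \right)} = - 100 Q$
$N{\left(G \right)} = 1$ ($N{\left(G \right)} = \frac{G + G}{G + G} = \frac{2 G}{2 G} = 2 G \frac{1}{2 G} = 1$)
$q{\left(9,J{\left(-10,-10 \right)} \right)} - N{\left(38 \right)} = \left(-100\right) 9 - 1 = -900 - 1 = -901$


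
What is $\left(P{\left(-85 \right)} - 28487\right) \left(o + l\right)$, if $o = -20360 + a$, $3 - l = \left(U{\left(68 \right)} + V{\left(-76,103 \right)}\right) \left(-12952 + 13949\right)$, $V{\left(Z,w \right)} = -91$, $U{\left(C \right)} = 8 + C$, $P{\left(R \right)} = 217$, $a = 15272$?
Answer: $-279024900$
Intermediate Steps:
$l = 14958$ ($l = 3 - \left(\left(8 + 68\right) - 91\right) \left(-12952 + 13949\right) = 3 - \left(76 - 91\right) 997 = 3 - \left(-15\right) 997 = 3 - -14955 = 3 + 14955 = 14958$)
$o = -5088$ ($o = -20360 + 15272 = -5088$)
$\left(P{\left(-85 \right)} - 28487\right) \left(o + l\right) = \left(217 - 28487\right) \left(-5088 + 14958\right) = \left(-28270\right) 9870 = -279024900$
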